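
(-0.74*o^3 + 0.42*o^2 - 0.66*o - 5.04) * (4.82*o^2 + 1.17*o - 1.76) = -3.5668*o^5 + 1.1586*o^4 - 1.3874*o^3 - 25.8042*o^2 - 4.7352*o + 8.8704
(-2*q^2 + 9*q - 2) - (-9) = -2*q^2 + 9*q + 7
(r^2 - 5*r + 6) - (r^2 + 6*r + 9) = -11*r - 3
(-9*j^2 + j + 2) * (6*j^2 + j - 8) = -54*j^4 - 3*j^3 + 85*j^2 - 6*j - 16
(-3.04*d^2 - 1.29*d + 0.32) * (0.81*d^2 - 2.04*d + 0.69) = -2.4624*d^4 + 5.1567*d^3 + 0.7932*d^2 - 1.5429*d + 0.2208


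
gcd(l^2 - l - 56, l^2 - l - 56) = l^2 - l - 56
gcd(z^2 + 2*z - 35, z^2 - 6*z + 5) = z - 5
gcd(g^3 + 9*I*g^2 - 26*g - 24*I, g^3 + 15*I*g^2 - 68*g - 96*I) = g^2 + 7*I*g - 12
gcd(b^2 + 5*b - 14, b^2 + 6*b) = 1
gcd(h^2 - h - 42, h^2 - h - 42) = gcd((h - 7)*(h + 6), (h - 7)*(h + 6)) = h^2 - h - 42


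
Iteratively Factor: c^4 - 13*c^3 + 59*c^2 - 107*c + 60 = (c - 3)*(c^3 - 10*c^2 + 29*c - 20) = (c - 5)*(c - 3)*(c^2 - 5*c + 4) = (c - 5)*(c - 4)*(c - 3)*(c - 1)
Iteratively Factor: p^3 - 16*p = (p)*(p^2 - 16) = p*(p + 4)*(p - 4)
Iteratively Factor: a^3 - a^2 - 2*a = (a + 1)*(a^2 - 2*a) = a*(a + 1)*(a - 2)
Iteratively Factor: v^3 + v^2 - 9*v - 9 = (v - 3)*(v^2 + 4*v + 3) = (v - 3)*(v + 1)*(v + 3)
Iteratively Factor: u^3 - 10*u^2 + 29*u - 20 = (u - 5)*(u^2 - 5*u + 4) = (u - 5)*(u - 4)*(u - 1)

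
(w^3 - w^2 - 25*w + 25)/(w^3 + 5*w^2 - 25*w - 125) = (w - 1)/(w + 5)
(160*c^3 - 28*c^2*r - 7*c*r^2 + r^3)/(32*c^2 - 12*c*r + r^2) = 5*c + r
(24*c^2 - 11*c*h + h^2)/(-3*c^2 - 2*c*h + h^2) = (-8*c + h)/(c + h)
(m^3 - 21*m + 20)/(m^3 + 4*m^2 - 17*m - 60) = (m - 1)/(m + 3)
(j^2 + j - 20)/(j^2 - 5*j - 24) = (-j^2 - j + 20)/(-j^2 + 5*j + 24)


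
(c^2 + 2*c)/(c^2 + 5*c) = (c + 2)/(c + 5)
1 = 1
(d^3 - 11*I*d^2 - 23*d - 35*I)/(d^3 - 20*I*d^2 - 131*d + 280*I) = (d + I)/(d - 8*I)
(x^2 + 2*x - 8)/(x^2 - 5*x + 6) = (x + 4)/(x - 3)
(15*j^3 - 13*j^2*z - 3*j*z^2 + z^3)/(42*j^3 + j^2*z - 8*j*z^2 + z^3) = (15*j^3 - 13*j^2*z - 3*j*z^2 + z^3)/(42*j^3 + j^2*z - 8*j*z^2 + z^3)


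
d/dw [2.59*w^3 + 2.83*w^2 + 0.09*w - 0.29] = 7.77*w^2 + 5.66*w + 0.09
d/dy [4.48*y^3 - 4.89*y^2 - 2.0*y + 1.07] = 13.44*y^2 - 9.78*y - 2.0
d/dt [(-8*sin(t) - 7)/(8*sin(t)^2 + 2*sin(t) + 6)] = (32*sin(t)^2 + 56*sin(t) - 17)*cos(t)/(2*(4*sin(t)^2 + sin(t) + 3)^2)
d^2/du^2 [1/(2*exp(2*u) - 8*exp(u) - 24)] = 2*((1 - exp(u))*(-exp(2*u) + 4*exp(u) + 12) - 2*(exp(u) - 2)^2*exp(u))*exp(u)/(-exp(2*u) + 4*exp(u) + 12)^3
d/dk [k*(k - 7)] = 2*k - 7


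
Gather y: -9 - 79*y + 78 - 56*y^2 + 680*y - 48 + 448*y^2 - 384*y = 392*y^2 + 217*y + 21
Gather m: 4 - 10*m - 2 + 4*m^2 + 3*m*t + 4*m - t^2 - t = 4*m^2 + m*(3*t - 6) - t^2 - t + 2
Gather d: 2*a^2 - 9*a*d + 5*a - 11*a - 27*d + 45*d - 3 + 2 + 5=2*a^2 - 6*a + d*(18 - 9*a) + 4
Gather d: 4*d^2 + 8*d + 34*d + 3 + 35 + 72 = 4*d^2 + 42*d + 110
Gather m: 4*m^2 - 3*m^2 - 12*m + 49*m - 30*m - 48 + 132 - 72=m^2 + 7*m + 12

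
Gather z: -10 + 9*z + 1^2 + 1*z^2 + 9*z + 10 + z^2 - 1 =2*z^2 + 18*z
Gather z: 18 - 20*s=18 - 20*s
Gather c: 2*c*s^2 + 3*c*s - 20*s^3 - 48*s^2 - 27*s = c*(2*s^2 + 3*s) - 20*s^3 - 48*s^2 - 27*s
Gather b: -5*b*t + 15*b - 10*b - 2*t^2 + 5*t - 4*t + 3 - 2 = b*(5 - 5*t) - 2*t^2 + t + 1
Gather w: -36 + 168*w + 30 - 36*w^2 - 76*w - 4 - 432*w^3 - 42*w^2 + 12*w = -432*w^3 - 78*w^2 + 104*w - 10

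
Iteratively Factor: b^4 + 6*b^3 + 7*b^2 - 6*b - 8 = (b + 1)*(b^3 + 5*b^2 + 2*b - 8) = (b - 1)*(b + 1)*(b^2 + 6*b + 8) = (b - 1)*(b + 1)*(b + 2)*(b + 4)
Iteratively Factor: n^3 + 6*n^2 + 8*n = (n)*(n^2 + 6*n + 8) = n*(n + 2)*(n + 4)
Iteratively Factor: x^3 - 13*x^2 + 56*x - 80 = (x - 4)*(x^2 - 9*x + 20) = (x - 5)*(x - 4)*(x - 4)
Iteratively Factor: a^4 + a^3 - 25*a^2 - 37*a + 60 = (a - 1)*(a^3 + 2*a^2 - 23*a - 60) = (a - 1)*(a + 3)*(a^2 - a - 20) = (a - 1)*(a + 3)*(a + 4)*(a - 5)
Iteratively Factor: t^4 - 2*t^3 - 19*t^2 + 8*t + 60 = (t + 2)*(t^3 - 4*t^2 - 11*t + 30) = (t - 5)*(t + 2)*(t^2 + t - 6) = (t - 5)*(t - 2)*(t + 2)*(t + 3)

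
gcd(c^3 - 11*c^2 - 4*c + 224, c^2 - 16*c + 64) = c - 8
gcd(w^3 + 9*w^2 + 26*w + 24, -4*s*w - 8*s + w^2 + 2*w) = w + 2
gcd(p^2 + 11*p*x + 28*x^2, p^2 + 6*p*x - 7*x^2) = p + 7*x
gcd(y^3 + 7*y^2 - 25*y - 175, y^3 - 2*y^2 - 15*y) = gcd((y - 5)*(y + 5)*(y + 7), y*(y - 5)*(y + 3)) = y - 5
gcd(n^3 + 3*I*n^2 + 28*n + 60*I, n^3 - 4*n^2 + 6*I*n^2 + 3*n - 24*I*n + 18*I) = n + 6*I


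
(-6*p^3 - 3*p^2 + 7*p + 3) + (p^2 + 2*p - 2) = -6*p^3 - 2*p^2 + 9*p + 1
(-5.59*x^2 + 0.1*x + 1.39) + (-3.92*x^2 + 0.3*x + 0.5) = -9.51*x^2 + 0.4*x + 1.89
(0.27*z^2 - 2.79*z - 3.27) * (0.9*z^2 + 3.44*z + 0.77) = 0.243*z^4 - 1.5822*z^3 - 12.3327*z^2 - 13.3971*z - 2.5179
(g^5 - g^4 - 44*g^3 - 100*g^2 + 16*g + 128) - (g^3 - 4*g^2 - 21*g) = g^5 - g^4 - 45*g^3 - 96*g^2 + 37*g + 128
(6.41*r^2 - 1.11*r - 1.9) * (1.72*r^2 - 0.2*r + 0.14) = 11.0252*r^4 - 3.1912*r^3 - 2.1486*r^2 + 0.2246*r - 0.266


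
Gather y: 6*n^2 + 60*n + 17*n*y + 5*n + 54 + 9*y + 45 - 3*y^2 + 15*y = 6*n^2 + 65*n - 3*y^2 + y*(17*n + 24) + 99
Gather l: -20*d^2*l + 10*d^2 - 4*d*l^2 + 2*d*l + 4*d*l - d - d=10*d^2 - 4*d*l^2 - 2*d + l*(-20*d^2 + 6*d)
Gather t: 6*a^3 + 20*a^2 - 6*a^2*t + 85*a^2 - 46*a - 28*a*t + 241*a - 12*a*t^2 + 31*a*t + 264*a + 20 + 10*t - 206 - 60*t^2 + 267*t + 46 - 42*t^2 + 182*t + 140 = 6*a^3 + 105*a^2 + 459*a + t^2*(-12*a - 102) + t*(-6*a^2 + 3*a + 459)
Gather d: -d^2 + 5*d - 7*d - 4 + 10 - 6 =-d^2 - 2*d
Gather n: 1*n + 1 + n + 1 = 2*n + 2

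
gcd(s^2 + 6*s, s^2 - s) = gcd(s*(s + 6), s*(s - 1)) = s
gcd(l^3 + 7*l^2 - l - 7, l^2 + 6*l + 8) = 1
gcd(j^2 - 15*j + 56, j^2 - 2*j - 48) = j - 8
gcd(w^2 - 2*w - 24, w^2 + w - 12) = w + 4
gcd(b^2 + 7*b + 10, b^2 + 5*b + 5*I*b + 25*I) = b + 5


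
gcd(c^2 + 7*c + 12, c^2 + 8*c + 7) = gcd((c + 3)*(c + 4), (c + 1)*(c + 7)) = 1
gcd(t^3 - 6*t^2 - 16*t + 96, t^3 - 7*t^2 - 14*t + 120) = t^2 - 2*t - 24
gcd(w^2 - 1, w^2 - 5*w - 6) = w + 1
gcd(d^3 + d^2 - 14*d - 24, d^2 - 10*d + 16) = 1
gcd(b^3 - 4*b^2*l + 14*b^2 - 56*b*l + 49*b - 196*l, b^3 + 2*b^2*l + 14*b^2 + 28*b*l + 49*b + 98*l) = b^2 + 14*b + 49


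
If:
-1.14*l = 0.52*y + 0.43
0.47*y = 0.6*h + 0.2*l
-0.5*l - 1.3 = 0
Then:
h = 4.68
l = -2.60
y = 4.87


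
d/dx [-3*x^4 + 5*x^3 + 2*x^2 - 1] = x*(-12*x^2 + 15*x + 4)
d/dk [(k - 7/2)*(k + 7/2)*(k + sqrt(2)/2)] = 3*k^2 + sqrt(2)*k - 49/4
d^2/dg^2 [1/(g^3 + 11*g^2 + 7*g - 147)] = 4*(3*g^2 + 2*g + 17)/(g^7 + 19*g^6 + 69*g^5 - 545*g^4 - 2765*g^3 + 7497*g^2 + 27783*g - 64827)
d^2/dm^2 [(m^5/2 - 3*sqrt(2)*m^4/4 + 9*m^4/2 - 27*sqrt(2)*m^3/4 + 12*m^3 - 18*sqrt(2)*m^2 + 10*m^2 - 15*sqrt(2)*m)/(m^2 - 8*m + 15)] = (6*m^7 - 110*m^6 - 3*sqrt(2)*m^6 + 72*sqrt(2)*m^5 + 606*m^5 - 711*sqrt(2)*m^4 + 666*m^4 - 10108*m^3 + 921*sqrt(2)*m^3 + 5220*m^2 + 8910*sqrt(2)*m^2 - 15525*sqrt(2)*m + 32400*m - 23400*sqrt(2) + 9000)/(2*(m^6 - 24*m^5 + 237*m^4 - 1232*m^3 + 3555*m^2 - 5400*m + 3375))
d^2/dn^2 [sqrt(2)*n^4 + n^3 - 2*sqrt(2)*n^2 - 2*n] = 12*sqrt(2)*n^2 + 6*n - 4*sqrt(2)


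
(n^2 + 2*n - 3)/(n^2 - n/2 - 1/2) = 2*(n + 3)/(2*n + 1)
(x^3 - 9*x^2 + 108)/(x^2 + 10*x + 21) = (x^2 - 12*x + 36)/(x + 7)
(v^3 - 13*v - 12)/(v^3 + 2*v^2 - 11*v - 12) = (v^2 - v - 12)/(v^2 + v - 12)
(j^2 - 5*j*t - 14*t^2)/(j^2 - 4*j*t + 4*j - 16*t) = (j^2 - 5*j*t - 14*t^2)/(j^2 - 4*j*t + 4*j - 16*t)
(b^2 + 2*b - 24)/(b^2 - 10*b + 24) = (b + 6)/(b - 6)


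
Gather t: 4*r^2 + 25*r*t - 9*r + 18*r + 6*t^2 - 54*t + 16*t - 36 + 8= 4*r^2 + 9*r + 6*t^2 + t*(25*r - 38) - 28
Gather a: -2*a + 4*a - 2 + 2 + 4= 2*a + 4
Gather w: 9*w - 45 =9*w - 45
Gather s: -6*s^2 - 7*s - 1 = -6*s^2 - 7*s - 1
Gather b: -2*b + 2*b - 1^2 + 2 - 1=0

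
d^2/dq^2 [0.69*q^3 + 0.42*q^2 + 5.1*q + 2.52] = 4.14*q + 0.84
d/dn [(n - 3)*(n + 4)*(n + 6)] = 3*n^2 + 14*n - 6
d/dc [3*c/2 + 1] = 3/2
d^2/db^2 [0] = 0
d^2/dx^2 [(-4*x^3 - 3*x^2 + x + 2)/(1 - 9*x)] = 24*(27*x^3 - 9*x^2 + x - 14)/(729*x^3 - 243*x^2 + 27*x - 1)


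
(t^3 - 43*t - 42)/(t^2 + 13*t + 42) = (t^2 - 6*t - 7)/(t + 7)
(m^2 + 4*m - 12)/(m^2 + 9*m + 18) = (m - 2)/(m + 3)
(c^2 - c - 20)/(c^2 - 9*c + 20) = (c + 4)/(c - 4)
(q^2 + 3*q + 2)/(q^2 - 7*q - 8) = (q + 2)/(q - 8)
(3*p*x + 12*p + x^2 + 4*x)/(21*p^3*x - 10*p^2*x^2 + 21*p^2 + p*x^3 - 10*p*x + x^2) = (3*p*x + 12*p + x^2 + 4*x)/(21*p^3*x - 10*p^2*x^2 + 21*p^2 + p*x^3 - 10*p*x + x^2)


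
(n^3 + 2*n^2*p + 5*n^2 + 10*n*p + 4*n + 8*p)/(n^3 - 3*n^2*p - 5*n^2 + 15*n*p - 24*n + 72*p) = (n^3 + 2*n^2*p + 5*n^2 + 10*n*p + 4*n + 8*p)/(n^3 - 3*n^2*p - 5*n^2 + 15*n*p - 24*n + 72*p)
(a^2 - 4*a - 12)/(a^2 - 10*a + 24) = (a + 2)/(a - 4)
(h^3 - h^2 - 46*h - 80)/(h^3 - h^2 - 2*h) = (-h^3 + h^2 + 46*h + 80)/(h*(-h^2 + h + 2))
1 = 1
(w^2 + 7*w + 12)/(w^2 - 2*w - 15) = (w + 4)/(w - 5)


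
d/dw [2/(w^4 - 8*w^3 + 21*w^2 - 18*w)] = 4*(-2*w^3 + 12*w^2 - 21*w + 9)/(w^2*(w^3 - 8*w^2 + 21*w - 18)^2)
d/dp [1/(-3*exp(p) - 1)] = 3*exp(p)/(3*exp(p) + 1)^2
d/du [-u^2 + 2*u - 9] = 2 - 2*u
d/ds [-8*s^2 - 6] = -16*s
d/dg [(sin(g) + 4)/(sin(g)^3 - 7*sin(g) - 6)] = (-2*sin(g)^3 - 12*sin(g)^2 + 22)*cos(g)/(-sin(g)^3 + 7*sin(g) + 6)^2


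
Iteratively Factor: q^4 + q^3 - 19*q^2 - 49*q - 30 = (q + 2)*(q^3 - q^2 - 17*q - 15) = (q - 5)*(q + 2)*(q^2 + 4*q + 3) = (q - 5)*(q + 1)*(q + 2)*(q + 3)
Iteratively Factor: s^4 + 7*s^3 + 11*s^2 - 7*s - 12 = (s + 4)*(s^3 + 3*s^2 - s - 3) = (s - 1)*(s + 4)*(s^2 + 4*s + 3) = (s - 1)*(s + 1)*(s + 4)*(s + 3)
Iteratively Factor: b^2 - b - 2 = (b + 1)*(b - 2)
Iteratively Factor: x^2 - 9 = (x - 3)*(x + 3)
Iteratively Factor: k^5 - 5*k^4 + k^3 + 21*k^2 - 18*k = (k - 3)*(k^4 - 2*k^3 - 5*k^2 + 6*k) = (k - 3)*(k - 1)*(k^3 - k^2 - 6*k) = k*(k - 3)*(k - 1)*(k^2 - k - 6) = k*(k - 3)^2*(k - 1)*(k + 2)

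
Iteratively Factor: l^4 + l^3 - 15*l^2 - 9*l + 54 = (l + 3)*(l^3 - 2*l^2 - 9*l + 18) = (l - 2)*(l + 3)*(l^2 - 9) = (l - 2)*(l + 3)^2*(l - 3)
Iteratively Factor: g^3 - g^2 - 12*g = (g + 3)*(g^2 - 4*g) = (g - 4)*(g + 3)*(g)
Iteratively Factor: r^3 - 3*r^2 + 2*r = (r - 1)*(r^2 - 2*r) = r*(r - 1)*(r - 2)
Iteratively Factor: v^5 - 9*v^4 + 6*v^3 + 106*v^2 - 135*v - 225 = (v - 5)*(v^4 - 4*v^3 - 14*v^2 + 36*v + 45) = (v - 5)*(v + 3)*(v^3 - 7*v^2 + 7*v + 15) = (v - 5)*(v - 3)*(v + 3)*(v^2 - 4*v - 5) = (v - 5)^2*(v - 3)*(v + 3)*(v + 1)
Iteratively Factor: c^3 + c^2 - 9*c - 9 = (c + 1)*(c^2 - 9) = (c - 3)*(c + 1)*(c + 3)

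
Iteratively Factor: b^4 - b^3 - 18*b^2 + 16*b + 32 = (b + 1)*(b^3 - 2*b^2 - 16*b + 32) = (b + 1)*(b + 4)*(b^2 - 6*b + 8) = (b - 4)*(b + 1)*(b + 4)*(b - 2)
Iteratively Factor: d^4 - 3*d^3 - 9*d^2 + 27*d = (d - 3)*(d^3 - 9*d) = (d - 3)^2*(d^2 + 3*d) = d*(d - 3)^2*(d + 3)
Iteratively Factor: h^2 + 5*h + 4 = (h + 4)*(h + 1)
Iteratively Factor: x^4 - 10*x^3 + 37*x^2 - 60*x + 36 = (x - 2)*(x^3 - 8*x^2 + 21*x - 18) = (x - 3)*(x - 2)*(x^2 - 5*x + 6) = (x - 3)*(x - 2)^2*(x - 3)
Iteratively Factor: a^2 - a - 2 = (a - 2)*(a + 1)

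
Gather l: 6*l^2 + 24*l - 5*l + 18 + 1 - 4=6*l^2 + 19*l + 15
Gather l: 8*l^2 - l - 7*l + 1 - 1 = 8*l^2 - 8*l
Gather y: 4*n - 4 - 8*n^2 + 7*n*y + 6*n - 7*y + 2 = -8*n^2 + 10*n + y*(7*n - 7) - 2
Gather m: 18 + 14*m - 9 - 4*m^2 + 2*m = -4*m^2 + 16*m + 9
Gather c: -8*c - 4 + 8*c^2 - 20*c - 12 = 8*c^2 - 28*c - 16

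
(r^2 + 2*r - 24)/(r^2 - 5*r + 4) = (r + 6)/(r - 1)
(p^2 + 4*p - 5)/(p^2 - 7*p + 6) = (p + 5)/(p - 6)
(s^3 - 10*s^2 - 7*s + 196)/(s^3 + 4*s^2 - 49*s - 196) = (s - 7)/(s + 7)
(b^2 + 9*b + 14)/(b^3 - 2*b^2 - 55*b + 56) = (b + 2)/(b^2 - 9*b + 8)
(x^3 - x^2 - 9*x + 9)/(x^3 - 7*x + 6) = (x - 3)/(x - 2)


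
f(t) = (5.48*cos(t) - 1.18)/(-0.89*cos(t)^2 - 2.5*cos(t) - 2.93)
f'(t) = (-1.78*sin(t)*cos(t) - 2.5*sin(t))*(5.48*cos(t) - 1.18)/(-0.89*cos(t)^2 - 2.5*cos(t) - 2.93)^2 - 5.48*sin(t)/(-0.89*cos(t)^2 - 2.5*cos(t) - 2.93) = (-4.8772*cos(t)^2 + 2.1004*cos(t) + 19.0064)*sin(t)/(0.7921*cos(t)^4 + 4.45*cos(t)^3 + 11.4654*cos(t)^2 + 14.65*cos(t) + 8.5849)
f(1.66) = 0.61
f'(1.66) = 2.54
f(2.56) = 3.94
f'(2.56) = 3.56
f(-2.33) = 3.04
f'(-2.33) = -4.16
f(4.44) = 1.14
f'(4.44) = -3.23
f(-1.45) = 0.16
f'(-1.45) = -1.81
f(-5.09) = -0.21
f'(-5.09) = 1.13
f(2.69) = 4.36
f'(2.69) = 2.93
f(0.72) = -0.55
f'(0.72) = 0.42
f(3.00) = 4.98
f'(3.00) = 0.97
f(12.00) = -0.61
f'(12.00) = -0.29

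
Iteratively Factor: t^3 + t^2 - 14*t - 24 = (t + 3)*(t^2 - 2*t - 8) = (t - 4)*(t + 3)*(t + 2)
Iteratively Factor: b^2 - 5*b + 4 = (b - 4)*(b - 1)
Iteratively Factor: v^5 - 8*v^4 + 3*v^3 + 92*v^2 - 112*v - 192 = (v - 4)*(v^4 - 4*v^3 - 13*v^2 + 40*v + 48) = (v - 4)*(v + 1)*(v^3 - 5*v^2 - 8*v + 48) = (v - 4)*(v + 1)*(v + 3)*(v^2 - 8*v + 16) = (v - 4)^2*(v + 1)*(v + 3)*(v - 4)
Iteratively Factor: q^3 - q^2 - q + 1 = (q - 1)*(q^2 - 1) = (q - 1)*(q + 1)*(q - 1)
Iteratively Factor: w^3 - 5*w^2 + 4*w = (w - 1)*(w^2 - 4*w) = w*(w - 1)*(w - 4)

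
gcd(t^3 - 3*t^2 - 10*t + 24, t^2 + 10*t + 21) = t + 3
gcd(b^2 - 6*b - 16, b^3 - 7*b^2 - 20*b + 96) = b - 8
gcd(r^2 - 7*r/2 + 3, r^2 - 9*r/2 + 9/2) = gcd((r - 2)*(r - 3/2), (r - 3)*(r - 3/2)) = r - 3/2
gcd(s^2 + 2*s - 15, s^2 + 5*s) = s + 5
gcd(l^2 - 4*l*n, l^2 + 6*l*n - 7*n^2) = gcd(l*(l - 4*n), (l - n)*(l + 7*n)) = 1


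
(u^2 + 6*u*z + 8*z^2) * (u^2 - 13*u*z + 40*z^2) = u^4 - 7*u^3*z - 30*u^2*z^2 + 136*u*z^3 + 320*z^4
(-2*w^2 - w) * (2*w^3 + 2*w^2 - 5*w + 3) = -4*w^5 - 6*w^4 + 8*w^3 - w^2 - 3*w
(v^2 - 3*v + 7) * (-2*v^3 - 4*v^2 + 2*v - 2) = -2*v^5 + 2*v^4 - 36*v^2 + 20*v - 14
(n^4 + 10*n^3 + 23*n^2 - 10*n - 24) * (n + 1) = n^5 + 11*n^4 + 33*n^3 + 13*n^2 - 34*n - 24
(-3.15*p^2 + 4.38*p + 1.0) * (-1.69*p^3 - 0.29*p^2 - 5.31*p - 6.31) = 5.3235*p^5 - 6.4887*p^4 + 13.7663*p^3 - 3.6713*p^2 - 32.9478*p - 6.31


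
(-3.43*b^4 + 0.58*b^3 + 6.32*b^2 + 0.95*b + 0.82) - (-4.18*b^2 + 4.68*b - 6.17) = -3.43*b^4 + 0.58*b^3 + 10.5*b^2 - 3.73*b + 6.99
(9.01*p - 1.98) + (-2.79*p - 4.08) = 6.22*p - 6.06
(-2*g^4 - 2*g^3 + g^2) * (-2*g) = 4*g^5 + 4*g^4 - 2*g^3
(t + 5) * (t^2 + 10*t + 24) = t^3 + 15*t^2 + 74*t + 120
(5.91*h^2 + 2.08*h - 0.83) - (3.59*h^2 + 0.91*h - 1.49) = 2.32*h^2 + 1.17*h + 0.66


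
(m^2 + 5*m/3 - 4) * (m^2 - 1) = m^4 + 5*m^3/3 - 5*m^2 - 5*m/3 + 4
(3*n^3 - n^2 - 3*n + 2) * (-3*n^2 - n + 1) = -9*n^5 + 13*n^3 - 4*n^2 - 5*n + 2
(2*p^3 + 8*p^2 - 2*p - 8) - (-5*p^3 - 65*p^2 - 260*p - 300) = 7*p^3 + 73*p^2 + 258*p + 292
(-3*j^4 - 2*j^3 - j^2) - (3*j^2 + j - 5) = -3*j^4 - 2*j^3 - 4*j^2 - j + 5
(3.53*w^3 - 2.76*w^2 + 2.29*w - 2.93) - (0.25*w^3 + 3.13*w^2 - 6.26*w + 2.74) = 3.28*w^3 - 5.89*w^2 + 8.55*w - 5.67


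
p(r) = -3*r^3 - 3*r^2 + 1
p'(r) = -9*r^2 - 6*r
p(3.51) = -165.69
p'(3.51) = -131.94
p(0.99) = -4.85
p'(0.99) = -14.76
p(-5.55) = 421.45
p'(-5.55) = -243.92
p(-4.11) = 158.60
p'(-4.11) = -127.37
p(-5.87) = 504.42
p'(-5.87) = -274.89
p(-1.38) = 3.17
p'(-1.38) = -8.86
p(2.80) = -88.38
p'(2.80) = -87.36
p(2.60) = -72.01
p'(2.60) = -76.44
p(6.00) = -755.00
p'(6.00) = -360.00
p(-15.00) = 9451.00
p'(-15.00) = -1935.00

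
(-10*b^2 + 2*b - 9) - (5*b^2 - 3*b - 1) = -15*b^2 + 5*b - 8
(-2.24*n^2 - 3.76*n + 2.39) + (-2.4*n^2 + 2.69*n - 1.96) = -4.64*n^2 - 1.07*n + 0.43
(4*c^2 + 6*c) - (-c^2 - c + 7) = 5*c^2 + 7*c - 7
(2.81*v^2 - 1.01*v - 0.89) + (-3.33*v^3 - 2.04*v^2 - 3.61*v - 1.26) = -3.33*v^3 + 0.77*v^2 - 4.62*v - 2.15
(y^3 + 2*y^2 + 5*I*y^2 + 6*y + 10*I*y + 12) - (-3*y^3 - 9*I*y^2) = 4*y^3 + 2*y^2 + 14*I*y^2 + 6*y + 10*I*y + 12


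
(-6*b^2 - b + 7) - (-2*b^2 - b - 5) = 12 - 4*b^2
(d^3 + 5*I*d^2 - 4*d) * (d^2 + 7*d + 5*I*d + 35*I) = d^5 + 7*d^4 + 10*I*d^4 - 29*d^3 + 70*I*d^3 - 203*d^2 - 20*I*d^2 - 140*I*d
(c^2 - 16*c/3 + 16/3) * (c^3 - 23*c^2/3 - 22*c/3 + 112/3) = c^5 - 13*c^4 + 350*c^3/9 + 320*c^2/9 - 2144*c/9 + 1792/9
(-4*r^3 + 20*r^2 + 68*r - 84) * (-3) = 12*r^3 - 60*r^2 - 204*r + 252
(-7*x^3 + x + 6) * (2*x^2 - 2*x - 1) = -14*x^5 + 14*x^4 + 9*x^3 + 10*x^2 - 13*x - 6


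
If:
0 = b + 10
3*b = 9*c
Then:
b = -10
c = -10/3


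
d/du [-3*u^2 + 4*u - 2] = 4 - 6*u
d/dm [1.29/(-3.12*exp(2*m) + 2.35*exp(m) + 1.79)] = (8.0496*exp(m) - 3.0315)*exp(m)/(-3.12*exp(2*m) + 2.35*exp(m) + 1.79)^2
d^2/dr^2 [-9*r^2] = -18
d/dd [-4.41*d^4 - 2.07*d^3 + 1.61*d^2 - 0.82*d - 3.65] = -17.64*d^3 - 6.21*d^2 + 3.22*d - 0.82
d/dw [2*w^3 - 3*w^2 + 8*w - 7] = 6*w^2 - 6*w + 8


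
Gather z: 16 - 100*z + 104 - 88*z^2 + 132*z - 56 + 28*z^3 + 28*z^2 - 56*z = 28*z^3 - 60*z^2 - 24*z + 64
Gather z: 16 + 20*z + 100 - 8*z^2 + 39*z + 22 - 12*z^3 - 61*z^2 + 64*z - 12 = -12*z^3 - 69*z^2 + 123*z + 126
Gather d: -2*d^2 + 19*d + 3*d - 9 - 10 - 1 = -2*d^2 + 22*d - 20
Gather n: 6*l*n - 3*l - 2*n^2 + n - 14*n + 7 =-3*l - 2*n^2 + n*(6*l - 13) + 7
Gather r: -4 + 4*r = 4*r - 4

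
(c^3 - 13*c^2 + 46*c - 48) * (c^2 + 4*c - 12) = c^5 - 9*c^4 - 18*c^3 + 292*c^2 - 744*c + 576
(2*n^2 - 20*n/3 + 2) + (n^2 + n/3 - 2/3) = 3*n^2 - 19*n/3 + 4/3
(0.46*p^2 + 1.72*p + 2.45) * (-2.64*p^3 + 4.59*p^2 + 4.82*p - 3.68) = -1.2144*p^5 - 2.4294*p^4 + 3.644*p^3 + 17.8431*p^2 + 5.4794*p - 9.016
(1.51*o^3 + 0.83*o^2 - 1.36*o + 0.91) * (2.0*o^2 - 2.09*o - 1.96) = 3.02*o^5 - 1.4959*o^4 - 7.4143*o^3 + 3.0356*o^2 + 0.7637*o - 1.7836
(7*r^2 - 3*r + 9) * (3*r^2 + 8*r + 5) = 21*r^4 + 47*r^3 + 38*r^2 + 57*r + 45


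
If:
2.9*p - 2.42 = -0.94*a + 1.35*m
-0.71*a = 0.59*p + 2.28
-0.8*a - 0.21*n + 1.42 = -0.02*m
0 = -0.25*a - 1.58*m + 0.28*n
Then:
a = -10.87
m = 10.43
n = 49.15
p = 9.21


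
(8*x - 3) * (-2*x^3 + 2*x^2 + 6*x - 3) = -16*x^4 + 22*x^3 + 42*x^2 - 42*x + 9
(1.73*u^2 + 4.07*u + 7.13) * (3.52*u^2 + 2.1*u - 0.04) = 6.0896*u^4 + 17.9594*u^3 + 33.5754*u^2 + 14.8102*u - 0.2852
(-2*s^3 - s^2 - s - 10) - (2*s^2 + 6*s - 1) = -2*s^3 - 3*s^2 - 7*s - 9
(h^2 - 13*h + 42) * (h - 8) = h^3 - 21*h^2 + 146*h - 336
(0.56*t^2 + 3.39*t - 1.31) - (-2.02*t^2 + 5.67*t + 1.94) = 2.58*t^2 - 2.28*t - 3.25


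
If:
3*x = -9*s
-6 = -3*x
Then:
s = -2/3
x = 2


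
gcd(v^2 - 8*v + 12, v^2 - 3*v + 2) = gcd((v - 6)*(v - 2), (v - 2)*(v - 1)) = v - 2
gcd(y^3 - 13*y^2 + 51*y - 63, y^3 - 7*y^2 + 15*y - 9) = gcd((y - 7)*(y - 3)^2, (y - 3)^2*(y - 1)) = y^2 - 6*y + 9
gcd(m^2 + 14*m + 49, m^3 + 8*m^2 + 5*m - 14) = m + 7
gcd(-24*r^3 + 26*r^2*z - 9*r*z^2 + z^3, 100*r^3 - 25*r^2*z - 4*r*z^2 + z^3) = -4*r + z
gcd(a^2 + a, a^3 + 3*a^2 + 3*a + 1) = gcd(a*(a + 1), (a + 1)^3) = a + 1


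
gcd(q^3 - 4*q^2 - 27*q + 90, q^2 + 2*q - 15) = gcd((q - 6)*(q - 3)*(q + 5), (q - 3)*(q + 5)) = q^2 + 2*q - 15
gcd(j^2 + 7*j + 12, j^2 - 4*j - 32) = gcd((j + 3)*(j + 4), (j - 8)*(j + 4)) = j + 4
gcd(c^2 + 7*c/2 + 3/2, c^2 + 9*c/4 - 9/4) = c + 3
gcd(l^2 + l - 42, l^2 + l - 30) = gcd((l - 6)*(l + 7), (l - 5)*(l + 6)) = 1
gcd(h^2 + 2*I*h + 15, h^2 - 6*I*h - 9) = h - 3*I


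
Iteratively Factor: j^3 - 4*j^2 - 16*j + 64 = (j - 4)*(j^2 - 16) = (j - 4)^2*(j + 4)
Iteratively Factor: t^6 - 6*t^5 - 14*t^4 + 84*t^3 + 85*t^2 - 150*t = (t + 3)*(t^5 - 9*t^4 + 13*t^3 + 45*t^2 - 50*t) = (t - 5)*(t + 3)*(t^4 - 4*t^3 - 7*t^2 + 10*t) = (t - 5)^2*(t + 3)*(t^3 + t^2 - 2*t) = t*(t - 5)^2*(t + 3)*(t^2 + t - 2) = t*(t - 5)^2*(t + 2)*(t + 3)*(t - 1)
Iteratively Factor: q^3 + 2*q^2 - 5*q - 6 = (q + 1)*(q^2 + q - 6) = (q + 1)*(q + 3)*(q - 2)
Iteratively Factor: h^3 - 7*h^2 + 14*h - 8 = (h - 1)*(h^2 - 6*h + 8) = (h - 4)*(h - 1)*(h - 2)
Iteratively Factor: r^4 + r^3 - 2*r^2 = (r - 1)*(r^3 + 2*r^2) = r*(r - 1)*(r^2 + 2*r) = r^2*(r - 1)*(r + 2)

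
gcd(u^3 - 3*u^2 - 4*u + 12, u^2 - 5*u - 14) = u + 2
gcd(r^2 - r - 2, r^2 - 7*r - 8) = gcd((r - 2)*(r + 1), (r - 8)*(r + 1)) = r + 1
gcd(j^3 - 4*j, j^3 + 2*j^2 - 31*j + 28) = 1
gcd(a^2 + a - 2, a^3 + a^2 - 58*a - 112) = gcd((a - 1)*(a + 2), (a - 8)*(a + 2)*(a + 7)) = a + 2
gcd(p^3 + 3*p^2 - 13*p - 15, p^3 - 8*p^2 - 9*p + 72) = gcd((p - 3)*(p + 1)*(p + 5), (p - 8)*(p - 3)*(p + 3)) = p - 3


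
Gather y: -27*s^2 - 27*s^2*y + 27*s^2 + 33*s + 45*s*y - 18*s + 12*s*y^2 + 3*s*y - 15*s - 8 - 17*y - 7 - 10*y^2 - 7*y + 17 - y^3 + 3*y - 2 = -y^3 + y^2*(12*s - 10) + y*(-27*s^2 + 48*s - 21)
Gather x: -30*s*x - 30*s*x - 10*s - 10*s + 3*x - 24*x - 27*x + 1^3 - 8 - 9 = -20*s + x*(-60*s - 48) - 16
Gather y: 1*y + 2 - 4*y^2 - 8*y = -4*y^2 - 7*y + 2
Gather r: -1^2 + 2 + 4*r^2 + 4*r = 4*r^2 + 4*r + 1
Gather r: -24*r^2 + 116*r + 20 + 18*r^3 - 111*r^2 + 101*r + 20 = 18*r^3 - 135*r^2 + 217*r + 40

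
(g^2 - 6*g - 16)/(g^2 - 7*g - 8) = (g + 2)/(g + 1)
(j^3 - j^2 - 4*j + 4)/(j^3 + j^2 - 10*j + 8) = (j + 2)/(j + 4)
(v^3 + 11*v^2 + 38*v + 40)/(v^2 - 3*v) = (v^3 + 11*v^2 + 38*v + 40)/(v*(v - 3))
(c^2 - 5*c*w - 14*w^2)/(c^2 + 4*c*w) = (c^2 - 5*c*w - 14*w^2)/(c*(c + 4*w))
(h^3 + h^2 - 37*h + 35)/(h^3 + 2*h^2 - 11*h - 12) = (h^3 + h^2 - 37*h + 35)/(h^3 + 2*h^2 - 11*h - 12)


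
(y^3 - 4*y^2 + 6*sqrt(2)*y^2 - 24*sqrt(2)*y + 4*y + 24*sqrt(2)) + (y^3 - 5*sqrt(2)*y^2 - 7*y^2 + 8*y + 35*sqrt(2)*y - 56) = 2*y^3 - 11*y^2 + sqrt(2)*y^2 + 12*y + 11*sqrt(2)*y - 56 + 24*sqrt(2)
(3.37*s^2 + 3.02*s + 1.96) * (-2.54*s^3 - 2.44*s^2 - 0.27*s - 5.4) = -8.5598*s^5 - 15.8936*s^4 - 13.2571*s^3 - 23.7958*s^2 - 16.8372*s - 10.584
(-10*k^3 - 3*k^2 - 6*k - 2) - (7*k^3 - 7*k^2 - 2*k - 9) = -17*k^3 + 4*k^2 - 4*k + 7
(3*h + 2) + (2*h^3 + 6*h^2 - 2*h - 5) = 2*h^3 + 6*h^2 + h - 3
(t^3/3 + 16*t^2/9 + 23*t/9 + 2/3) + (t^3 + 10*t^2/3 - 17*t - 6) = 4*t^3/3 + 46*t^2/9 - 130*t/9 - 16/3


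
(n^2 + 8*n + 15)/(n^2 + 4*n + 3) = (n + 5)/(n + 1)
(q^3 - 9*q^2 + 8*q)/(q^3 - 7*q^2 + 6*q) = (q - 8)/(q - 6)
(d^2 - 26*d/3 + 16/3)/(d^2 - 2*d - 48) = (d - 2/3)/(d + 6)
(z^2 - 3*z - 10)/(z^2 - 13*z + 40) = (z + 2)/(z - 8)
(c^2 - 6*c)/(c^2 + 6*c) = (c - 6)/(c + 6)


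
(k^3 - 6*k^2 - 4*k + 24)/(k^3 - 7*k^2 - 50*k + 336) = (k^2 - 4)/(k^2 - k - 56)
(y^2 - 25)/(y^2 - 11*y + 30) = (y + 5)/(y - 6)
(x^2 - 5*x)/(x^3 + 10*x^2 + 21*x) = (x - 5)/(x^2 + 10*x + 21)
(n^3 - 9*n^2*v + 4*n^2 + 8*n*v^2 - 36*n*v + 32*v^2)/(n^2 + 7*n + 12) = (n^2 - 9*n*v + 8*v^2)/(n + 3)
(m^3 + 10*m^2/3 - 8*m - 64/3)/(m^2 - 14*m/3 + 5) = (3*m^3 + 10*m^2 - 24*m - 64)/(3*m^2 - 14*m + 15)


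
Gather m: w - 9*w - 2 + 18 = 16 - 8*w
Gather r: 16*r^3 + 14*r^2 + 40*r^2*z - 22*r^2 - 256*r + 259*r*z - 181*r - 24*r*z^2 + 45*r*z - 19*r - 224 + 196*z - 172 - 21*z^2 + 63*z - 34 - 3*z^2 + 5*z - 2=16*r^3 + r^2*(40*z - 8) + r*(-24*z^2 + 304*z - 456) - 24*z^2 + 264*z - 432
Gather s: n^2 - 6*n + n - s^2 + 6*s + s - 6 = n^2 - 5*n - s^2 + 7*s - 6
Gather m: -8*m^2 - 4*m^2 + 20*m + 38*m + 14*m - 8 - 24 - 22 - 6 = -12*m^2 + 72*m - 60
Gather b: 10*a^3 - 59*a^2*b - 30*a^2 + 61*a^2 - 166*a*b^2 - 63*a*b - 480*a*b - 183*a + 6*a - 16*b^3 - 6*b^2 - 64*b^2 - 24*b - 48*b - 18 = 10*a^3 + 31*a^2 - 177*a - 16*b^3 + b^2*(-166*a - 70) + b*(-59*a^2 - 543*a - 72) - 18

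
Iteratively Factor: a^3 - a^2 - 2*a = (a)*(a^2 - a - 2) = a*(a + 1)*(a - 2)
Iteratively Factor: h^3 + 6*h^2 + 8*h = (h + 2)*(h^2 + 4*h) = h*(h + 2)*(h + 4)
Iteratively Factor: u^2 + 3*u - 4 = (u + 4)*(u - 1)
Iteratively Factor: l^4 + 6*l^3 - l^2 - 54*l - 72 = (l + 2)*(l^3 + 4*l^2 - 9*l - 36) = (l + 2)*(l + 4)*(l^2 - 9) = (l - 3)*(l + 2)*(l + 4)*(l + 3)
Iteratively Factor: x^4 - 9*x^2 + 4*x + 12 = (x + 3)*(x^3 - 3*x^2 + 4) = (x + 1)*(x + 3)*(x^2 - 4*x + 4) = (x - 2)*(x + 1)*(x + 3)*(x - 2)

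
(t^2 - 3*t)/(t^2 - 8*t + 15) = t/(t - 5)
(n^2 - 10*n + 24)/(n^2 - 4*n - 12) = (n - 4)/(n + 2)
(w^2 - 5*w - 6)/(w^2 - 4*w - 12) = (w + 1)/(w + 2)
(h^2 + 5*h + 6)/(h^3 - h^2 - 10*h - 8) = (h + 3)/(h^2 - 3*h - 4)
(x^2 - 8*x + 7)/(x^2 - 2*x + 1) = (x - 7)/(x - 1)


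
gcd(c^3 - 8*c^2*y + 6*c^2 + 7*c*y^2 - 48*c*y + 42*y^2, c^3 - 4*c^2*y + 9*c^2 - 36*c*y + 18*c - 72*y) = c + 6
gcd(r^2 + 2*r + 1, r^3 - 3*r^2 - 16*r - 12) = r + 1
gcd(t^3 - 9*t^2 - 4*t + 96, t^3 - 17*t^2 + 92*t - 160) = t^2 - 12*t + 32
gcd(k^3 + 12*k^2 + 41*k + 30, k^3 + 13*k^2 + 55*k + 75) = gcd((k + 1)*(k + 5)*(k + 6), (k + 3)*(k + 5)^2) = k + 5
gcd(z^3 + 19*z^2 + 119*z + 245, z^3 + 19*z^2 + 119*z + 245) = z^3 + 19*z^2 + 119*z + 245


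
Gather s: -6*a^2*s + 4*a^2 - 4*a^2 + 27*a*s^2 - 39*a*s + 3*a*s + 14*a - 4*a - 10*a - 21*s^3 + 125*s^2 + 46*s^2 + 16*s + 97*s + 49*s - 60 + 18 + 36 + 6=-21*s^3 + s^2*(27*a + 171) + s*(-6*a^2 - 36*a + 162)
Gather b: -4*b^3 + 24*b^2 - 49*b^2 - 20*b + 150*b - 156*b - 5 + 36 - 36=-4*b^3 - 25*b^2 - 26*b - 5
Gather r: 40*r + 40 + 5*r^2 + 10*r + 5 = 5*r^2 + 50*r + 45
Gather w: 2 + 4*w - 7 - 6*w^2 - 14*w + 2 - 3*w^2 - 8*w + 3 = -9*w^2 - 18*w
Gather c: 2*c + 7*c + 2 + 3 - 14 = 9*c - 9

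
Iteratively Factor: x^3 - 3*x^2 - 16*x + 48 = (x - 4)*(x^2 + x - 12) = (x - 4)*(x + 4)*(x - 3)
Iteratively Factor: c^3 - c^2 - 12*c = (c + 3)*(c^2 - 4*c) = c*(c + 3)*(c - 4)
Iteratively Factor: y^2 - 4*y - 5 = (y - 5)*(y + 1)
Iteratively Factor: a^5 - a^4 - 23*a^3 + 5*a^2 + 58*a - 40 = (a - 1)*(a^4 - 23*a^2 - 18*a + 40) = (a - 1)*(a + 2)*(a^3 - 2*a^2 - 19*a + 20) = (a - 1)*(a + 2)*(a + 4)*(a^2 - 6*a + 5) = (a - 5)*(a - 1)*(a + 2)*(a + 4)*(a - 1)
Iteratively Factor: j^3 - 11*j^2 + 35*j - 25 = (j - 5)*(j^2 - 6*j + 5) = (j - 5)*(j - 1)*(j - 5)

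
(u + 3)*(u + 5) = u^2 + 8*u + 15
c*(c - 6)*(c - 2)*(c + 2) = c^4 - 6*c^3 - 4*c^2 + 24*c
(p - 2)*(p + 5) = p^2 + 3*p - 10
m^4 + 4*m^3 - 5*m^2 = m^2*(m - 1)*(m + 5)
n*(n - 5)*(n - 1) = n^3 - 6*n^2 + 5*n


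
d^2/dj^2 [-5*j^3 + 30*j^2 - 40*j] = 60 - 30*j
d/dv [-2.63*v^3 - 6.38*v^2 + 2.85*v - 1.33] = -7.89*v^2 - 12.76*v + 2.85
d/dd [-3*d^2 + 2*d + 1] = 2 - 6*d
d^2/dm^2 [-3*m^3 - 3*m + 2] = -18*m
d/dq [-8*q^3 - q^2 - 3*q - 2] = -24*q^2 - 2*q - 3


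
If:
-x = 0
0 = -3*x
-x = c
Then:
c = 0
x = 0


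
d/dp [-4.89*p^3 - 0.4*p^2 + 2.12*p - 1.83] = -14.67*p^2 - 0.8*p + 2.12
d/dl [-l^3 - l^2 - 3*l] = -3*l^2 - 2*l - 3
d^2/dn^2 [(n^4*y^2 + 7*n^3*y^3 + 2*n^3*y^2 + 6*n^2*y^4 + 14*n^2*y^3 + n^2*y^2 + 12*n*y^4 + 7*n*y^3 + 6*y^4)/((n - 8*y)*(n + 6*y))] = 2*y^2*(-n^3 + 24*n^2*y - 192*n*y^2 - 64*y^3 - 144*y^2 - 9*y)/(-n^3 + 24*n^2*y - 192*n*y^2 + 512*y^3)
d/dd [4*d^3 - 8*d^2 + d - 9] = 12*d^2 - 16*d + 1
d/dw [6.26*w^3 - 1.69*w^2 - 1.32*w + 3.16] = 18.78*w^2 - 3.38*w - 1.32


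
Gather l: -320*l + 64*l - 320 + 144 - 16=-256*l - 192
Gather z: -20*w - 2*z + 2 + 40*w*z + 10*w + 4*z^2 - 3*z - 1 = -10*w + 4*z^2 + z*(40*w - 5) + 1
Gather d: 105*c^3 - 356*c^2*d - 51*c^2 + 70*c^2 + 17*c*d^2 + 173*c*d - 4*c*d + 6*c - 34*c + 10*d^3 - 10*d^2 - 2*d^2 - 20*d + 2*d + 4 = 105*c^3 + 19*c^2 - 28*c + 10*d^3 + d^2*(17*c - 12) + d*(-356*c^2 + 169*c - 18) + 4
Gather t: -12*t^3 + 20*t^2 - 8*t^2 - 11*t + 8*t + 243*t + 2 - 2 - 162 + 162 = -12*t^3 + 12*t^2 + 240*t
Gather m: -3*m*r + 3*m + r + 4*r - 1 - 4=m*(3 - 3*r) + 5*r - 5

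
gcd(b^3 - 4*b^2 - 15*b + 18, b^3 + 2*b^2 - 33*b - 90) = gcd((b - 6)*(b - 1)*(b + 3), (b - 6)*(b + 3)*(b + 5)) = b^2 - 3*b - 18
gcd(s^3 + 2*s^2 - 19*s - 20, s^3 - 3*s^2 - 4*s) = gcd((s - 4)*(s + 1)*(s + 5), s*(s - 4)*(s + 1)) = s^2 - 3*s - 4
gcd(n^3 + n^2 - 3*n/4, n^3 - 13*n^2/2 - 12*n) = n^2 + 3*n/2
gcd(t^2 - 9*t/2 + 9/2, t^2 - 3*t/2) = t - 3/2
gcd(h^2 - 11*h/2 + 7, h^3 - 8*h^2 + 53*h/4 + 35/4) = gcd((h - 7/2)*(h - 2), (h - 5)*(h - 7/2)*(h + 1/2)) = h - 7/2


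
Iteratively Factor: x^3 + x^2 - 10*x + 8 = (x - 1)*(x^2 + 2*x - 8) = (x - 2)*(x - 1)*(x + 4)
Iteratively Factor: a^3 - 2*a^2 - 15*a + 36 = (a + 4)*(a^2 - 6*a + 9) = (a - 3)*(a + 4)*(a - 3)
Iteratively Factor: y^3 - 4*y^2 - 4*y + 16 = (y - 2)*(y^2 - 2*y - 8) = (y - 2)*(y + 2)*(y - 4)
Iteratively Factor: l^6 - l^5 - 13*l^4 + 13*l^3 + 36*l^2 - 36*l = (l)*(l^5 - l^4 - 13*l^3 + 13*l^2 + 36*l - 36) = l*(l - 2)*(l^4 + l^3 - 11*l^2 - 9*l + 18) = l*(l - 2)*(l + 3)*(l^3 - 2*l^2 - 5*l + 6) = l*(l - 2)*(l + 2)*(l + 3)*(l^2 - 4*l + 3) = l*(l - 3)*(l - 2)*(l + 2)*(l + 3)*(l - 1)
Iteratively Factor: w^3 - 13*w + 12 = (w + 4)*(w^2 - 4*w + 3) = (w - 1)*(w + 4)*(w - 3)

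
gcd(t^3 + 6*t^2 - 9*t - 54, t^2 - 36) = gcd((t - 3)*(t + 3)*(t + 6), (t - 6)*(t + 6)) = t + 6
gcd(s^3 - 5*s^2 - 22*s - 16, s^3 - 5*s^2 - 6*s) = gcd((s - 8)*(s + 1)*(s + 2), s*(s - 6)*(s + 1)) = s + 1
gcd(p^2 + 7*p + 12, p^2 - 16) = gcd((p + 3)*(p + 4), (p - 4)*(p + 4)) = p + 4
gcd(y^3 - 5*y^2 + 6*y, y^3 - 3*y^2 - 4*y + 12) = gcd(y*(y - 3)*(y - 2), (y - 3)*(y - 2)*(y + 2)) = y^2 - 5*y + 6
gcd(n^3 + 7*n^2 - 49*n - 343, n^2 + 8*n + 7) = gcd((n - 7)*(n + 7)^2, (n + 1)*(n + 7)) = n + 7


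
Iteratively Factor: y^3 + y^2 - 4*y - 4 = (y + 1)*(y^2 - 4) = (y + 1)*(y + 2)*(y - 2)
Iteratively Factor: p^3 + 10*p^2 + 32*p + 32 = (p + 4)*(p^2 + 6*p + 8) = (p + 4)^2*(p + 2)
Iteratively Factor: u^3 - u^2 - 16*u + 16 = (u - 4)*(u^2 + 3*u - 4) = (u - 4)*(u - 1)*(u + 4)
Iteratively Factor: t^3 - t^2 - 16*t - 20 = (t + 2)*(t^2 - 3*t - 10) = (t - 5)*(t + 2)*(t + 2)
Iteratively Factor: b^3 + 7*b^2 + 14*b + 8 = (b + 1)*(b^2 + 6*b + 8) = (b + 1)*(b + 4)*(b + 2)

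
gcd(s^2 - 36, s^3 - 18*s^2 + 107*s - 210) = s - 6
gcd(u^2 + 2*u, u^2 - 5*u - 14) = u + 2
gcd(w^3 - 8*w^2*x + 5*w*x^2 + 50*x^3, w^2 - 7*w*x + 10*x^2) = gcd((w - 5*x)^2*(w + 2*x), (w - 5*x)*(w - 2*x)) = -w + 5*x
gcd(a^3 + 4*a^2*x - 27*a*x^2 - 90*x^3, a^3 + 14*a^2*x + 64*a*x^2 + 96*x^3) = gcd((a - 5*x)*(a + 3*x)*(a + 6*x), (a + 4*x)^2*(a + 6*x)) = a + 6*x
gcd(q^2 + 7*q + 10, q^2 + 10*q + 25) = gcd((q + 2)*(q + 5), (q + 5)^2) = q + 5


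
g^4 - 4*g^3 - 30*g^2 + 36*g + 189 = (g - 7)*(g - 3)*(g + 3)^2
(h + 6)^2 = h^2 + 12*h + 36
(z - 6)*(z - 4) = z^2 - 10*z + 24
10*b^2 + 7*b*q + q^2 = (2*b + q)*(5*b + q)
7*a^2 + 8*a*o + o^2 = (a + o)*(7*a + o)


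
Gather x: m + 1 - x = m - x + 1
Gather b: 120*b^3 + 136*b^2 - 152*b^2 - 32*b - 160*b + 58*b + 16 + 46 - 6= 120*b^3 - 16*b^2 - 134*b + 56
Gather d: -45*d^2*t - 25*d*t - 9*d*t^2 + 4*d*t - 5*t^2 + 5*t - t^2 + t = -45*d^2*t + d*(-9*t^2 - 21*t) - 6*t^2 + 6*t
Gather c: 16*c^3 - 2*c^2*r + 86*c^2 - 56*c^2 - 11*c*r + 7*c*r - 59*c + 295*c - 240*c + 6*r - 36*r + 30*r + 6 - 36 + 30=16*c^3 + c^2*(30 - 2*r) + c*(-4*r - 4)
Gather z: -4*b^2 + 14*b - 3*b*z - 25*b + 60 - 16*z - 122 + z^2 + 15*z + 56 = -4*b^2 - 11*b + z^2 + z*(-3*b - 1) - 6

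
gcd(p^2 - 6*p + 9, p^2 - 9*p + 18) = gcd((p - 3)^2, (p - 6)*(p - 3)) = p - 3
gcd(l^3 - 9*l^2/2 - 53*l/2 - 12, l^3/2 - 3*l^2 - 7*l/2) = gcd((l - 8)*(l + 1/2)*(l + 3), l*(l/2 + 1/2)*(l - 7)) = 1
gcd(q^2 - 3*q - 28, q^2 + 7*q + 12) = q + 4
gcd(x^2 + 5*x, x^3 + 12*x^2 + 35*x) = x^2 + 5*x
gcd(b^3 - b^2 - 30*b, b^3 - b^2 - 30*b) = b^3 - b^2 - 30*b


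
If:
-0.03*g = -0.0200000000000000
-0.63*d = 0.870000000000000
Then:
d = -1.38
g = 0.67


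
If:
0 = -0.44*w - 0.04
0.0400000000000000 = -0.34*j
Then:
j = -0.12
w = -0.09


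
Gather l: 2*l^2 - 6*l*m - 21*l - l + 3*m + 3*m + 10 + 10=2*l^2 + l*(-6*m - 22) + 6*m + 20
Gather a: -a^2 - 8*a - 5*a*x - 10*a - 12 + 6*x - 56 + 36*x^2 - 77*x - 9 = -a^2 + a*(-5*x - 18) + 36*x^2 - 71*x - 77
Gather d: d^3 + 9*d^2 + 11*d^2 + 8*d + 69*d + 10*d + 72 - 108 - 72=d^3 + 20*d^2 + 87*d - 108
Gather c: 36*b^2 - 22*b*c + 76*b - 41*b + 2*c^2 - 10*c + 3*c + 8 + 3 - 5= 36*b^2 + 35*b + 2*c^2 + c*(-22*b - 7) + 6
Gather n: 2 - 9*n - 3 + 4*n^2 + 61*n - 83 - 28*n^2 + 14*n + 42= -24*n^2 + 66*n - 42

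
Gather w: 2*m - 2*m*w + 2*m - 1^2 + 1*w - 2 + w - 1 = 4*m + w*(2 - 2*m) - 4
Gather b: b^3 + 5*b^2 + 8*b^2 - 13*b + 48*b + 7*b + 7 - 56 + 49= b^3 + 13*b^2 + 42*b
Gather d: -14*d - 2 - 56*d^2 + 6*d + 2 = -56*d^2 - 8*d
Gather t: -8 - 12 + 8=-12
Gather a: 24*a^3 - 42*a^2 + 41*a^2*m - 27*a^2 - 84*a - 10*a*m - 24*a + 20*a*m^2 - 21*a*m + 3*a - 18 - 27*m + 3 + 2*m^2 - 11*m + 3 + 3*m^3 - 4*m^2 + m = 24*a^3 + a^2*(41*m - 69) + a*(20*m^2 - 31*m - 105) + 3*m^3 - 2*m^2 - 37*m - 12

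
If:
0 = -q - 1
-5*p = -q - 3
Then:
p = 2/5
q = -1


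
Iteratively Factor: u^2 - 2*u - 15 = (u - 5)*(u + 3)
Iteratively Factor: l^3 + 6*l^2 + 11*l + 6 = (l + 2)*(l^2 + 4*l + 3) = (l + 2)*(l + 3)*(l + 1)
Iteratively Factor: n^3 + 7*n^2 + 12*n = (n)*(n^2 + 7*n + 12) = n*(n + 3)*(n + 4)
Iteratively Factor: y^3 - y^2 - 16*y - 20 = (y + 2)*(y^2 - 3*y - 10) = (y + 2)^2*(y - 5)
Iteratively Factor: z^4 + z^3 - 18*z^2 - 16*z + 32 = (z - 1)*(z^3 + 2*z^2 - 16*z - 32) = (z - 4)*(z - 1)*(z^2 + 6*z + 8) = (z - 4)*(z - 1)*(z + 4)*(z + 2)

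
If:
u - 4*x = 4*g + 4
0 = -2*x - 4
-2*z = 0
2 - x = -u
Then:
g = 0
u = -4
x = -2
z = 0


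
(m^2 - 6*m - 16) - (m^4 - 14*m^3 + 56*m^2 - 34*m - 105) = -m^4 + 14*m^3 - 55*m^2 + 28*m + 89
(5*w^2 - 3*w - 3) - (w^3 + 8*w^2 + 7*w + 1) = -w^3 - 3*w^2 - 10*w - 4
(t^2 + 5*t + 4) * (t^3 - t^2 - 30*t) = t^5 + 4*t^4 - 31*t^3 - 154*t^2 - 120*t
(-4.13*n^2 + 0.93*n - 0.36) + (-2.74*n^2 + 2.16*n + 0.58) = -6.87*n^2 + 3.09*n + 0.22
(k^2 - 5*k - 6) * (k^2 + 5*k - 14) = k^4 - 45*k^2 + 40*k + 84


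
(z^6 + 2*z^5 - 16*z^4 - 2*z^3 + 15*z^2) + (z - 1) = z^6 + 2*z^5 - 16*z^4 - 2*z^3 + 15*z^2 + z - 1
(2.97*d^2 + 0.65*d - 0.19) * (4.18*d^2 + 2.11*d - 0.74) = 12.4146*d^4 + 8.9837*d^3 - 1.6205*d^2 - 0.8819*d + 0.1406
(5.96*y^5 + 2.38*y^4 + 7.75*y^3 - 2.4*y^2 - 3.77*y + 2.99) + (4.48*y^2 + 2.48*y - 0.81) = 5.96*y^5 + 2.38*y^4 + 7.75*y^3 + 2.08*y^2 - 1.29*y + 2.18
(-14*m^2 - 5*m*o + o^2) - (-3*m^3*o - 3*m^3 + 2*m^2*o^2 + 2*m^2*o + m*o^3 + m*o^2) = 3*m^3*o + 3*m^3 - 2*m^2*o^2 - 2*m^2*o - 14*m^2 - m*o^3 - m*o^2 - 5*m*o + o^2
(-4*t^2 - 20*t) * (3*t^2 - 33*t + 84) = -12*t^4 + 72*t^3 + 324*t^2 - 1680*t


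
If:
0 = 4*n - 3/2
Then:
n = 3/8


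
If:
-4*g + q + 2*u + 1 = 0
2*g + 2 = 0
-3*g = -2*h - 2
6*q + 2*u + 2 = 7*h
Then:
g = -1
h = -5/2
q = -29/10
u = -21/20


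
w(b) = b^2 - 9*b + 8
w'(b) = 2*b - 9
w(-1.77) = 27.06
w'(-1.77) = -12.54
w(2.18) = -6.87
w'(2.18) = -4.64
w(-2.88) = 42.21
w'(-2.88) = -14.76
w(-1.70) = 26.19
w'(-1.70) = -12.40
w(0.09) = 7.20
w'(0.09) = -8.82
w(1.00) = 0.00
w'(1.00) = -7.00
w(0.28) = 5.56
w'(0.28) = -8.44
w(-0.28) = 10.60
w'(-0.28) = -9.56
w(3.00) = -10.00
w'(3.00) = -3.00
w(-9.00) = 170.00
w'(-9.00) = -27.00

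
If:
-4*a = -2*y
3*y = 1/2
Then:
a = 1/12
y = 1/6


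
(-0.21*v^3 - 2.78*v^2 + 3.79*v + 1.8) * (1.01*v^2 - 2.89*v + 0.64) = -0.2121*v^5 - 2.2009*v^4 + 11.7277*v^3 - 10.9143*v^2 - 2.7764*v + 1.152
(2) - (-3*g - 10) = 3*g + 12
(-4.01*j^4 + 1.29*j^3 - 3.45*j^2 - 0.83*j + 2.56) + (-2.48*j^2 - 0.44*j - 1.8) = -4.01*j^4 + 1.29*j^3 - 5.93*j^2 - 1.27*j + 0.76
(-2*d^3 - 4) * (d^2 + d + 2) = -2*d^5 - 2*d^4 - 4*d^3 - 4*d^2 - 4*d - 8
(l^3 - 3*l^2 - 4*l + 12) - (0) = l^3 - 3*l^2 - 4*l + 12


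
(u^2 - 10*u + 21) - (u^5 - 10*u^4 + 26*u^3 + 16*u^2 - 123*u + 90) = -u^5 + 10*u^4 - 26*u^3 - 15*u^2 + 113*u - 69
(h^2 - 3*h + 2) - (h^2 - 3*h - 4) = 6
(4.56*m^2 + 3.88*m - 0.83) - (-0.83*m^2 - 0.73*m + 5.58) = 5.39*m^2 + 4.61*m - 6.41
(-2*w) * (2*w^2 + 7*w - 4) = -4*w^3 - 14*w^2 + 8*w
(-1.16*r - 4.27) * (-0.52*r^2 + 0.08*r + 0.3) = 0.6032*r^3 + 2.1276*r^2 - 0.6896*r - 1.281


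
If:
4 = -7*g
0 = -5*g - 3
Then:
No Solution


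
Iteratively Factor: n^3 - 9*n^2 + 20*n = (n - 5)*(n^2 - 4*n) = n*(n - 5)*(n - 4)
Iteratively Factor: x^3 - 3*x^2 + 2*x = (x - 2)*(x^2 - x) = (x - 2)*(x - 1)*(x)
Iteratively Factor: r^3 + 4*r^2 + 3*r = (r)*(r^2 + 4*r + 3) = r*(r + 3)*(r + 1)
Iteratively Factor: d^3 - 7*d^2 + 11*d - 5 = (d - 1)*(d^2 - 6*d + 5) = (d - 1)^2*(d - 5)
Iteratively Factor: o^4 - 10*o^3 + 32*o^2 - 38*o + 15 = (o - 1)*(o^3 - 9*o^2 + 23*o - 15) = (o - 1)^2*(o^2 - 8*o + 15) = (o - 3)*(o - 1)^2*(o - 5)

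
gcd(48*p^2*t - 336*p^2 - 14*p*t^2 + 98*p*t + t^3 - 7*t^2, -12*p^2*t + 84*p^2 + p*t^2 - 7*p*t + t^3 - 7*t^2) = t - 7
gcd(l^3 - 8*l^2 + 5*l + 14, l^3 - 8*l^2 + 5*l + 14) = l^3 - 8*l^2 + 5*l + 14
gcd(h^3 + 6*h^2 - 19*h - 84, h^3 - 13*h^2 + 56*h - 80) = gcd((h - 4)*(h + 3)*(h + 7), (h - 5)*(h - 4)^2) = h - 4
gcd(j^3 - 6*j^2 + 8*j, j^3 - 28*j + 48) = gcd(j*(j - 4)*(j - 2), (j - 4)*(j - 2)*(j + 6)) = j^2 - 6*j + 8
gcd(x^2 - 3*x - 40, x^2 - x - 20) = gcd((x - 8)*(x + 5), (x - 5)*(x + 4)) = 1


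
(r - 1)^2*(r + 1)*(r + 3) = r^4 + 2*r^3 - 4*r^2 - 2*r + 3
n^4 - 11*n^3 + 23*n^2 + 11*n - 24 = (n - 8)*(n - 3)*(n - 1)*(n + 1)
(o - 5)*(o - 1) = o^2 - 6*o + 5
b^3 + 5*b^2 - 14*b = b*(b - 2)*(b + 7)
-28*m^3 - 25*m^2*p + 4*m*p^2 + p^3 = (-4*m + p)*(m + p)*(7*m + p)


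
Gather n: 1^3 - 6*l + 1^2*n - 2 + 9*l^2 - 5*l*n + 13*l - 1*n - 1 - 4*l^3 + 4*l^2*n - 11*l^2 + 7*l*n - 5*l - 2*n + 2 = -4*l^3 - 2*l^2 + 2*l + n*(4*l^2 + 2*l - 2)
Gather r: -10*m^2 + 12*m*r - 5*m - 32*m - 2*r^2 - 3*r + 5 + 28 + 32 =-10*m^2 - 37*m - 2*r^2 + r*(12*m - 3) + 65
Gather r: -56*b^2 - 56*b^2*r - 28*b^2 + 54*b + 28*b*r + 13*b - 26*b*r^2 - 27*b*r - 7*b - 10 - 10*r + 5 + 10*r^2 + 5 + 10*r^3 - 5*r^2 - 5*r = -84*b^2 + 60*b + 10*r^3 + r^2*(5 - 26*b) + r*(-56*b^2 + b - 15)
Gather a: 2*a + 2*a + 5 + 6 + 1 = 4*a + 12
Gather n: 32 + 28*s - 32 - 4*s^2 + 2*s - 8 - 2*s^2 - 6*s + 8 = -6*s^2 + 24*s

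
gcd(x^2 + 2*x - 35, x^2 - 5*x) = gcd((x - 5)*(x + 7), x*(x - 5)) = x - 5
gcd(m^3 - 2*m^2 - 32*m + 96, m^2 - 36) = m + 6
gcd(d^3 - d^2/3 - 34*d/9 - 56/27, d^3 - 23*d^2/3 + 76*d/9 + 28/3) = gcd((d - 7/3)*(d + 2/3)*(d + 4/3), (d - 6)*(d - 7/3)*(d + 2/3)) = d^2 - 5*d/3 - 14/9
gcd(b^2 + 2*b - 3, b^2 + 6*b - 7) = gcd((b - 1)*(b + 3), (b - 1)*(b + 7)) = b - 1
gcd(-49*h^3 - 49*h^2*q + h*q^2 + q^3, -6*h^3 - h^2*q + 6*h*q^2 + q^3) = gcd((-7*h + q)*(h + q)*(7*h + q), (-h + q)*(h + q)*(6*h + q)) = h + q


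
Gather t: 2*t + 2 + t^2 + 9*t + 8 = t^2 + 11*t + 10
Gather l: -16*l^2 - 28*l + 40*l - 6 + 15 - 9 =-16*l^2 + 12*l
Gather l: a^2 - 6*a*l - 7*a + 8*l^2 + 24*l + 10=a^2 - 7*a + 8*l^2 + l*(24 - 6*a) + 10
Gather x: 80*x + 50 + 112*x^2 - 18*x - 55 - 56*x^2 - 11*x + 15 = 56*x^2 + 51*x + 10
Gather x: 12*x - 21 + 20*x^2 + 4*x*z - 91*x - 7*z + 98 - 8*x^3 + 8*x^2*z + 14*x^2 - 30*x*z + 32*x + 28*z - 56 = -8*x^3 + x^2*(8*z + 34) + x*(-26*z - 47) + 21*z + 21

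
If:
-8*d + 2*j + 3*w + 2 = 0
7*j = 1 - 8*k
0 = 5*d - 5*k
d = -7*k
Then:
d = 0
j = 1/7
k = 0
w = -16/21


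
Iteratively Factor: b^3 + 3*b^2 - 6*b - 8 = (b + 1)*(b^2 + 2*b - 8) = (b + 1)*(b + 4)*(b - 2)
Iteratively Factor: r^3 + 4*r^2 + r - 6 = (r - 1)*(r^2 + 5*r + 6) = (r - 1)*(r + 2)*(r + 3)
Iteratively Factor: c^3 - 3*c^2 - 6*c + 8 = (c - 1)*(c^2 - 2*c - 8) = (c - 4)*(c - 1)*(c + 2)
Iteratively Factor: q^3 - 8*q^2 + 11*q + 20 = (q + 1)*(q^2 - 9*q + 20) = (q - 4)*(q + 1)*(q - 5)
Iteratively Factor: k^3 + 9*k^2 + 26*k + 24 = (k + 4)*(k^2 + 5*k + 6) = (k + 2)*(k + 4)*(k + 3)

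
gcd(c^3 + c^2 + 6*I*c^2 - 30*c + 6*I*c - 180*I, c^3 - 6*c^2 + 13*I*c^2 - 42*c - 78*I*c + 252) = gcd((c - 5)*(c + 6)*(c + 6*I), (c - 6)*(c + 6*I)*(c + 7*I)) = c + 6*I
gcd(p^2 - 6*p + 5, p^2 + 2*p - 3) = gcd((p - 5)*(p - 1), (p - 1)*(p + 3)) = p - 1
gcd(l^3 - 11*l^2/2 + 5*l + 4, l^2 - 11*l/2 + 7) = l - 2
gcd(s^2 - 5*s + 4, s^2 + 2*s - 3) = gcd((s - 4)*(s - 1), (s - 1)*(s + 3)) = s - 1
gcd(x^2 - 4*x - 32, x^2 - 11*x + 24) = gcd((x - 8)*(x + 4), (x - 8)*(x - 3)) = x - 8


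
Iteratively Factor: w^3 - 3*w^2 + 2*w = (w - 2)*(w^2 - w) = (w - 2)*(w - 1)*(w)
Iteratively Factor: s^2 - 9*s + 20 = (s - 4)*(s - 5)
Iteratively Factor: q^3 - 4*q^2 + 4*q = (q)*(q^2 - 4*q + 4) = q*(q - 2)*(q - 2)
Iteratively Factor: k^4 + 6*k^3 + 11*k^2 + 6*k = (k)*(k^3 + 6*k^2 + 11*k + 6) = k*(k + 2)*(k^2 + 4*k + 3) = k*(k + 1)*(k + 2)*(k + 3)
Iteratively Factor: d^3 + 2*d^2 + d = (d)*(d^2 + 2*d + 1) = d*(d + 1)*(d + 1)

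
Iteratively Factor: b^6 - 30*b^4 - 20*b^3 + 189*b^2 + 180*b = (b + 4)*(b^5 - 4*b^4 - 14*b^3 + 36*b^2 + 45*b) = (b - 3)*(b + 4)*(b^4 - b^3 - 17*b^2 - 15*b) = b*(b - 3)*(b + 4)*(b^3 - b^2 - 17*b - 15) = b*(b - 3)*(b + 3)*(b + 4)*(b^2 - 4*b - 5) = b*(b - 5)*(b - 3)*(b + 3)*(b + 4)*(b + 1)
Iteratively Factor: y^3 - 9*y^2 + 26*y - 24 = (y - 2)*(y^2 - 7*y + 12) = (y - 3)*(y - 2)*(y - 4)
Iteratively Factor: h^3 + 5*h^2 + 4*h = (h + 4)*(h^2 + h) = h*(h + 4)*(h + 1)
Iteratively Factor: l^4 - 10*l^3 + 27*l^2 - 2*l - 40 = (l - 4)*(l^3 - 6*l^2 + 3*l + 10) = (l - 5)*(l - 4)*(l^2 - l - 2) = (l - 5)*(l - 4)*(l + 1)*(l - 2)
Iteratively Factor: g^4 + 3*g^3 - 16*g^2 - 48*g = (g + 4)*(g^3 - g^2 - 12*g) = (g - 4)*(g + 4)*(g^2 + 3*g) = g*(g - 4)*(g + 4)*(g + 3)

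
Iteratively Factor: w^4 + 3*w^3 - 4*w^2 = (w - 1)*(w^3 + 4*w^2) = (w - 1)*(w + 4)*(w^2) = w*(w - 1)*(w + 4)*(w)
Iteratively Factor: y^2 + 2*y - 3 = (y + 3)*(y - 1)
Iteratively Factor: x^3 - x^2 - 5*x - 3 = (x + 1)*(x^2 - 2*x - 3) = (x - 3)*(x + 1)*(x + 1)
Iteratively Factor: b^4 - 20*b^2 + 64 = (b + 4)*(b^3 - 4*b^2 - 4*b + 16) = (b - 2)*(b + 4)*(b^2 - 2*b - 8) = (b - 4)*(b - 2)*(b + 4)*(b + 2)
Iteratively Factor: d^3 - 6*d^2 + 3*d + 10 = (d - 5)*(d^2 - d - 2) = (d - 5)*(d + 1)*(d - 2)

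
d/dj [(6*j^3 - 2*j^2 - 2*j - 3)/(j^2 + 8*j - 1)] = 2*(3*j^4 + 48*j^3 - 16*j^2 + 5*j + 13)/(j^4 + 16*j^3 + 62*j^2 - 16*j + 1)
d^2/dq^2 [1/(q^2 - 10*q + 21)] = 2*(-q^2 + 10*q + 4*(q - 5)^2 - 21)/(q^2 - 10*q + 21)^3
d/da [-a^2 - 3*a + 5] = -2*a - 3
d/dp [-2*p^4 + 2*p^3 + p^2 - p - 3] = -8*p^3 + 6*p^2 + 2*p - 1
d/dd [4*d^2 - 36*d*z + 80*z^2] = 8*d - 36*z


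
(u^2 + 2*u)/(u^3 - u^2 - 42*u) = (u + 2)/(u^2 - u - 42)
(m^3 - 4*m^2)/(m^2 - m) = m*(m - 4)/(m - 1)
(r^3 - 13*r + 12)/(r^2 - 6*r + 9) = (r^2 + 3*r - 4)/(r - 3)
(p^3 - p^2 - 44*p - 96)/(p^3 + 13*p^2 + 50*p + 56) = (p^2 - 5*p - 24)/(p^2 + 9*p + 14)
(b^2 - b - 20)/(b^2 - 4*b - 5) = (b + 4)/(b + 1)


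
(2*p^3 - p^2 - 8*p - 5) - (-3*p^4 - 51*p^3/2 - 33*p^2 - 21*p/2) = 3*p^4 + 55*p^3/2 + 32*p^2 + 5*p/2 - 5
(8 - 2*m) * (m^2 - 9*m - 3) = -2*m^3 + 26*m^2 - 66*m - 24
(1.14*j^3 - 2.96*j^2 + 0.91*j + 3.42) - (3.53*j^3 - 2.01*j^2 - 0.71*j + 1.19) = -2.39*j^3 - 0.95*j^2 + 1.62*j + 2.23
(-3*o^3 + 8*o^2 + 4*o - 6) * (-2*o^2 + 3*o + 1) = 6*o^5 - 25*o^4 + 13*o^3 + 32*o^2 - 14*o - 6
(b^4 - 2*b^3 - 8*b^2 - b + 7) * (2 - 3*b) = -3*b^5 + 8*b^4 + 20*b^3 - 13*b^2 - 23*b + 14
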